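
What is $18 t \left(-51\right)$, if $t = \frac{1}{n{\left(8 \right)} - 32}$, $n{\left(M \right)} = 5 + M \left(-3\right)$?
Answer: $18$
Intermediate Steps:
$n{\left(M \right)} = 5 - 3 M$
$t = - \frac{1}{51}$ ($t = \frac{1}{\left(5 - 24\right) - 32} = \frac{1}{-19 - 32} = \frac{1}{-51} = - \frac{1}{51} \approx -0.019608$)
$18 t \left(-51\right) = 18 \left(- \frac{1}{51}\right) \left(-51\right) = \left(- \frac{6}{17}\right) \left(-51\right) = 18$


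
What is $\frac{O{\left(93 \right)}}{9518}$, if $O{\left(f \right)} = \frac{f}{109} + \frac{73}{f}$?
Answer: $\frac{8303}{48241983} \approx 0.00017211$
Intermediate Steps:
$O{\left(f \right)} = \frac{73}{f} + \frac{f}{109}$ ($O{\left(f \right)} = f \frac{1}{109} + \frac{73}{f} = \frac{f}{109} + \frac{73}{f} = \frac{73}{f} + \frac{f}{109}$)
$\frac{O{\left(93 \right)}}{9518} = \frac{\frac{73}{93} + \frac{1}{109} \cdot 93}{9518} = \left(73 \cdot \frac{1}{93} + \frac{93}{109}\right) \frac{1}{9518} = \left(\frac{73}{93} + \frac{93}{109}\right) \frac{1}{9518} = \frac{16606}{10137} \cdot \frac{1}{9518} = \frac{8303}{48241983}$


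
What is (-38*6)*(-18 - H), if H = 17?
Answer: 7980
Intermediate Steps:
(-38*6)*(-18 - H) = (-38*6)*(-18 - 1*17) = -228*(-18 - 17) = -228*(-35) = 7980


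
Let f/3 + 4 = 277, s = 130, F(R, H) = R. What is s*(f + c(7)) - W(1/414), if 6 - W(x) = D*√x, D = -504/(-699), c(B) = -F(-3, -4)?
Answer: 106854 + 28*√46/5359 ≈ 1.0685e+5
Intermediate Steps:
c(B) = 3 (c(B) = -1*(-3) = 3)
f = 819 (f = -12 + 3*277 = -12 + 831 = 819)
D = 168/233 (D = -504*(-1/699) = 168/233 ≈ 0.72103)
W(x) = 6 - 168*√x/233
s*(f + c(7)) - W(1/414) = 130*(819 + 3) - (6 - 168*√46/138/233) = 130*822 - (6 - 28*√46/5359) = 106860 - (6 - 28*√46/5359) = 106860 + (-6 + 28*√46/5359) = 106854 + 28*√46/5359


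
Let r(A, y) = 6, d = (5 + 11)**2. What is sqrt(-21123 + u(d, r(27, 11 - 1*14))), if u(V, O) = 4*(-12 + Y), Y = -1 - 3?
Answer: I*sqrt(21187) ≈ 145.56*I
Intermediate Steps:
d = 256 (d = 16**2 = 256)
Y = -4
u(V, O) = -64 (u(V, O) = 4*(-12 - 4) = 4*(-16) = -64)
sqrt(-21123 + u(d, r(27, 11 - 1*14))) = sqrt(-21123 - 64) = sqrt(-21187) = I*sqrt(21187)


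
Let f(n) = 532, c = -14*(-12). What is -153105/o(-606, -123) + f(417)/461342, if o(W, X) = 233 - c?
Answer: -1009053319/428389 ≈ -2355.5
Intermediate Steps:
c = 168
o(W, X) = 65 (o(W, X) = 233 - 1*168 = 233 - 168 = 65)
-153105/o(-606, -123) + f(417)/461342 = -153105/65 + 532/461342 = -153105*1/65 + 532*(1/461342) = -30621/13 + 38/32953 = -1009053319/428389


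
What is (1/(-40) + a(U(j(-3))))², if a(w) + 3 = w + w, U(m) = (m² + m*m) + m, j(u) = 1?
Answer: 14161/1600 ≈ 8.8506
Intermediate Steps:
U(m) = m + 2*m² (U(m) = (m² + m²) + m = 2*m² + m = m + 2*m²)
a(w) = -3 + 2*w (a(w) = -3 + (w + w) = -3 + 2*w)
(1/(-40) + a(U(j(-3))))² = (1/(-40) + (-3 + 2*(1*(1 + 2*1))))² = (-1/40 + (-3 + 2*(1*(1 + 2))))² = (-1/40 + (-3 + 2*(1*3)))² = (-1/40 + (-3 + 2*3))² = (-1/40 + (-3 + 6))² = (-1/40 + 3)² = (119/40)² = 14161/1600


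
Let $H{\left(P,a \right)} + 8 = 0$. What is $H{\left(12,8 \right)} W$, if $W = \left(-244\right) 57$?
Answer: $111264$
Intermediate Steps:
$H{\left(P,a \right)} = -8$ ($H{\left(P,a \right)} = -8 + 0 = -8$)
$W = -13908$
$H{\left(12,8 \right)} W = \left(-8\right) \left(-13908\right) = 111264$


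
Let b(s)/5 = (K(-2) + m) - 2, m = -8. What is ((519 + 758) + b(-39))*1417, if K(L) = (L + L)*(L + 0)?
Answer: 1795339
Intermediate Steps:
K(L) = 2*L**2 (K(L) = (2*L)*L = 2*L**2)
b(s) = -10 (b(s) = 5*((2*(-2)**2 - 8) - 2) = 5*((2*4 - 8) - 2) = 5*((8 - 8) - 2) = 5*(0 - 2) = 5*(-2) = -10)
((519 + 758) + b(-39))*1417 = ((519 + 758) - 10)*1417 = (1277 - 10)*1417 = 1267*1417 = 1795339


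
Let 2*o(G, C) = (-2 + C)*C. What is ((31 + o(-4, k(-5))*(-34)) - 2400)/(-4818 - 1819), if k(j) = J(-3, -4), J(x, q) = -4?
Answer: 2777/6637 ≈ 0.41841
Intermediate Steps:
k(j) = -4
o(G, C) = C*(-2 + C)/2 (o(G, C) = ((-2 + C)*C)/2 = (C*(-2 + C))/2 = C*(-2 + C)/2)
((31 + o(-4, k(-5))*(-34)) - 2400)/(-4818 - 1819) = ((31 + ((½)*(-4)*(-2 - 4))*(-34)) - 2400)/(-4818 - 1819) = ((31 + ((½)*(-4)*(-6))*(-34)) - 2400)/(-6637) = ((31 + 12*(-34)) - 2400)*(-1/6637) = ((31 - 408) - 2400)*(-1/6637) = (-377 - 2400)*(-1/6637) = -2777*(-1/6637) = 2777/6637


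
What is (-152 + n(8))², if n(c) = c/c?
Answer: 22801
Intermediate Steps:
n(c) = 1
(-152 + n(8))² = (-152 + 1)² = (-151)² = 22801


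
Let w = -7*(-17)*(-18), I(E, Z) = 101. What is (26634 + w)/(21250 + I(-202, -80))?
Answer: 8164/7117 ≈ 1.1471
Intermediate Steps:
w = -2142 (w = 119*(-18) = -2142)
(26634 + w)/(21250 + I(-202, -80)) = (26634 - 2142)/(21250 + 101) = 24492/21351 = 24492*(1/21351) = 8164/7117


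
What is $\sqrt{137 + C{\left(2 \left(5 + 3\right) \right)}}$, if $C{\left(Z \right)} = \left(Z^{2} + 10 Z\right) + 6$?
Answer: $\sqrt{559} \approx 23.643$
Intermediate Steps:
$C{\left(Z \right)} = 6 + Z^{2} + 10 Z$
$\sqrt{137 + C{\left(2 \left(5 + 3\right) \right)}} = \sqrt{137 + \left(6 + \left(2 \left(5 + 3\right)\right)^{2} + 10 \cdot 2 \left(5 + 3\right)\right)} = \sqrt{137 + \left(6 + \left(2 \cdot 8\right)^{2} + 10 \cdot 2 \cdot 8\right)} = \sqrt{137 + \left(6 + 16^{2} + 10 \cdot 16\right)} = \sqrt{137 + \left(6 + 256 + 160\right)} = \sqrt{137 + 422} = \sqrt{559}$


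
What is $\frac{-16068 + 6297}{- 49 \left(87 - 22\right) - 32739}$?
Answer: $\frac{9771}{35924} \approx 0.27199$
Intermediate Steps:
$\frac{-16068 + 6297}{- 49 \left(87 - 22\right) - 32739} = - \frac{9771}{\left(-49\right) 65 - 32739} = - \frac{9771}{-3185 - 32739} = - \frac{9771}{-35924} = \left(-9771\right) \left(- \frac{1}{35924}\right) = \frac{9771}{35924}$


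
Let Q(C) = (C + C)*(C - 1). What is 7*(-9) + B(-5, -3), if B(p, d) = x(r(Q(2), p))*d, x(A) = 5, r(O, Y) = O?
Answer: -78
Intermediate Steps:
Q(C) = 2*C*(-1 + C) (Q(C) = (2*C)*(-1 + C) = 2*C*(-1 + C))
B(p, d) = 5*d
7*(-9) + B(-5, -3) = 7*(-9) + 5*(-3) = -63 - 15 = -78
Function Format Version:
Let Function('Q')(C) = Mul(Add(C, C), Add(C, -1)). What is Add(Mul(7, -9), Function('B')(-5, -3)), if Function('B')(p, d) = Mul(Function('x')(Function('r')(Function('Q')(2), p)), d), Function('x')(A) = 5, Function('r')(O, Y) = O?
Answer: -78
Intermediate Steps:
Function('Q')(C) = Mul(2, C, Add(-1, C)) (Function('Q')(C) = Mul(Mul(2, C), Add(-1, C)) = Mul(2, C, Add(-1, C)))
Function('B')(p, d) = Mul(5, d)
Add(Mul(7, -9), Function('B')(-5, -3)) = Add(Mul(7, -9), Mul(5, -3)) = Add(-63, -15) = -78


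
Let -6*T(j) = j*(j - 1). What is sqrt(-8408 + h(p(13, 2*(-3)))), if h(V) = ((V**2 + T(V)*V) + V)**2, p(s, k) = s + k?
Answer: I*sqrt(8359) ≈ 91.428*I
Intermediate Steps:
T(j) = -j*(-1 + j)/6 (T(j) = -j*(j - 1)/6 = -j*(-1 + j)/6)
p(s, k) = k + s
h(V) = (V + V**2 + V**2*(1 - V)/6)**2 (h(V) = ((V**2 + (V*(1 - V)/6)*V) + V)**2 = ((V**2 + V**2*(1 - V)/6) + V)**2 = (V + V**2 + V**2*(1 - V)/6)**2)
sqrt(-8408 + h(p(13, 2*(-3)))) = sqrt(-8408 + (2*(-3) + 13)**2*(6 - (2*(-3) + 13)**2 + 7*(2*(-3) + 13))**2/36) = sqrt(-8408 + (-6 + 13)**2*(6 - (-6 + 13)**2 + 7*(-6 + 13))**2/36) = sqrt(-8408 + (1/36)*7**2*(6 - 1*7**2 + 7*7)**2) = sqrt(-8408 + (1/36)*49*(6 - 1*49 + 49)**2) = sqrt(-8408 + (1/36)*49*(6 - 49 + 49)**2) = sqrt(-8408 + (1/36)*49*6**2) = sqrt(-8408 + (1/36)*49*36) = sqrt(-8408 + 49) = sqrt(-8359) = I*sqrt(8359)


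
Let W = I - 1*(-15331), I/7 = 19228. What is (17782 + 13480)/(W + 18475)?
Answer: 15631/84201 ≈ 0.18564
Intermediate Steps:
I = 134596 (I = 7*19228 = 134596)
W = 149927 (W = 134596 - 1*(-15331) = 134596 + 15331 = 149927)
(17782 + 13480)/(W + 18475) = (17782 + 13480)/(149927 + 18475) = 31262/168402 = 31262*(1/168402) = 15631/84201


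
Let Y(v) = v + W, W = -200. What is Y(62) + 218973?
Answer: 218835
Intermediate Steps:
Y(v) = -200 + v (Y(v) = v - 200 = -200 + v)
Y(62) + 218973 = (-200 + 62) + 218973 = -138 + 218973 = 218835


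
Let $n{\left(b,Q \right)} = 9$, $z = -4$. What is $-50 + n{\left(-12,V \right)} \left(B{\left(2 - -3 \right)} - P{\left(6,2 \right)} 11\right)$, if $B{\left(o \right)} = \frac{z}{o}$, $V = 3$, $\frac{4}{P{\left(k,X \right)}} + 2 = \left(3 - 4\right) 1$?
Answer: $\frac{374}{5} \approx 74.8$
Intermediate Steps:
$P{\left(k,X \right)} = - \frac{4}{3}$ ($P{\left(k,X \right)} = \frac{4}{-2 + \left(3 - 4\right) 1} = \frac{4}{-2 - 1} = \frac{4}{-3} = 4 \left(- \frac{1}{3}\right) = - \frac{4}{3}$)
$B{\left(o \right)} = - \frac{4}{o}$
$-50 + n{\left(-12,V \right)} \left(B{\left(2 - -3 \right)} - P{\left(6,2 \right)} 11\right) = -50 + 9 \left(- \frac{4}{2 - -3} - \left(- \frac{4}{3}\right) 11\right) = -50 + 9 \left(- \frac{4}{2 + 3} - - \frac{44}{3}\right) = -50 + 9 \left(- \frac{4}{5} + \frac{44}{3}\right) = -50 + 9 \cdot \frac{208}{15} = -50 + \frac{624}{5} = \frac{374}{5}$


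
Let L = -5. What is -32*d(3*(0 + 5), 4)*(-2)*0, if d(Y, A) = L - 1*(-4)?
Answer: 0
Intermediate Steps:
d(Y, A) = -1 (d(Y, A) = -5 - 1*(-4) = -5 + 4 = -1)
-32*d(3*(0 + 5), 4)*(-2)*0 = -32*(-1*(-2))*0 = -64*0 = -32*0 = 0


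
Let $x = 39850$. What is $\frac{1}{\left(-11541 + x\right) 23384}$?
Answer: $\frac{1}{661977656} \approx 1.5106 \cdot 10^{-9}$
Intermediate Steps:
$\frac{1}{\left(-11541 + x\right) 23384} = \frac{1}{\left(-11541 + 39850\right) 23384} = \frac{1}{28309} \cdot \frac{1}{23384} = \frac{1}{661977656}$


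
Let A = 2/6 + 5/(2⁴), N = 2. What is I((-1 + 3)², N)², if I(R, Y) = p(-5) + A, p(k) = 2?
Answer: 16129/2304 ≈ 7.0004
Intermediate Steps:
A = 31/48 (A = 2*(⅙) + 5/16 = ⅓ + 5*(1/16) = ⅓ + 5/16 = 31/48 ≈ 0.64583)
I(R, Y) = 127/48 (I(R, Y) = 2 + 31/48 = 127/48)
I((-1 + 3)², N)² = (127/48)² = 16129/2304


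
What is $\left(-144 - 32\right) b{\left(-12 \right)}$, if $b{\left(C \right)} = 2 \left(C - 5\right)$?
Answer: $5984$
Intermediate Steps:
$b{\left(C \right)} = -10 + 2 C$ ($b{\left(C \right)} = 2 \left(-5 + C\right) = -10 + 2 C$)
$\left(-144 - 32\right) b{\left(-12 \right)} = \left(-144 - 32\right) \left(-10 + 2 \left(-12\right)\right) = - 176 \left(-10 - 24\right) = \left(-176\right) \left(-34\right) = 5984$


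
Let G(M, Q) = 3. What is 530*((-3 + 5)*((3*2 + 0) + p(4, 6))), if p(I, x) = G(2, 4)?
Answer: 9540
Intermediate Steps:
p(I, x) = 3
530*((-3 + 5)*((3*2 + 0) + p(4, 6))) = 530*((-3 + 5)*((3*2 + 0) + 3)) = 530*(2*((6 + 0) + 3)) = 530*(2*(6 + 3)) = 530*(2*9) = 530*18 = 9540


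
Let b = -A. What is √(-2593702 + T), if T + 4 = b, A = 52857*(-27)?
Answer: I*√1166567 ≈ 1080.1*I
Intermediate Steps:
A = -1427139
b = 1427139 (b = -1*(-1427139) = 1427139)
T = 1427135 (T = -4 + 1427139 = 1427135)
√(-2593702 + T) = √(-2593702 + 1427135) = √(-1166567) = I*√1166567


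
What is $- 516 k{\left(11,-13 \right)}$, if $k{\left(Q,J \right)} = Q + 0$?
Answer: $-5676$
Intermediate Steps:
$k{\left(Q,J \right)} = Q$
$- 516 k{\left(11,-13 \right)} = \left(-516\right) 11 = -5676$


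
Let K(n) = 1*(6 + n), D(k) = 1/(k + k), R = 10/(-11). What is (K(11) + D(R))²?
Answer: 108241/400 ≈ 270.60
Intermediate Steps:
R = -10/11 (R = 10*(-1/11) = -10/11 ≈ -0.90909)
D(k) = 1/(2*k)
K(n) = 6 + n
(K(11) + D(R))² = ((6 + 11) + 1/(2*(-10/11)))² = (17 + (½)*(-11/10))² = (17 - 11/20)² = (329/20)² = 108241/400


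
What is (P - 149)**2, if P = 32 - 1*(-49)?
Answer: 4624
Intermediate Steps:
P = 81 (P = 32 + 49 = 81)
(P - 149)**2 = (81 - 149)**2 = (-68)**2 = 4624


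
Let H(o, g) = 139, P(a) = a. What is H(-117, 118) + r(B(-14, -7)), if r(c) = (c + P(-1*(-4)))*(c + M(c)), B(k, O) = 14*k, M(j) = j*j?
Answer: -7338101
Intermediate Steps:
M(j) = j²
r(c) = (4 + c)*(c + c²) (r(c) = (c - 1*(-4))*(c + c²) = (c + 4)*(c + c²) = (4 + c)*(c + c²))
H(-117, 118) + r(B(-14, -7)) = 139 + (14*(-14))*(4 + (14*(-14))² + 5*(14*(-14))) = 139 - 196*(4 + (-196)² + 5*(-196)) = 139 - 196*(4 + 38416 - 980) = 139 - 196*37440 = 139 - 7338240 = -7338101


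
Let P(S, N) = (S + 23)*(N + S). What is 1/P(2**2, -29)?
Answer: -1/675 ≈ -0.0014815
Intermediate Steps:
P(S, N) = (23 + S)*(N + S)
1/P(2**2, -29) = 1/((2**2)**2 + 23*(-29) + 23*2**2 - 29*2**2) = 1/(4**2 - 667 + 23*4 - 29*4) = 1/(16 - 667 + 92 - 116) = 1/(-675) = -1/675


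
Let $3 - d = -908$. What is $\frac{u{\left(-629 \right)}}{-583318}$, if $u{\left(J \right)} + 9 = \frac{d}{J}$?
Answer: $\frac{62}{3461387} \approx 1.7912 \cdot 10^{-5}$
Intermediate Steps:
$d = 911$ ($d = 3 - -908 = 3 + 908 = 911$)
$u{\left(J \right)} = -9 + \frac{911}{J}$
$\frac{u{\left(-629 \right)}}{-583318} = \frac{-9 + \frac{911}{-629}}{-583318} = \left(-9 + 911 \left(- \frac{1}{629}\right)\right) \left(- \frac{1}{583318}\right) = \left(-9 - \frac{911}{629}\right) \left(- \frac{1}{583318}\right) = \left(- \frac{6572}{629}\right) \left(- \frac{1}{583318}\right) = \frac{62}{3461387}$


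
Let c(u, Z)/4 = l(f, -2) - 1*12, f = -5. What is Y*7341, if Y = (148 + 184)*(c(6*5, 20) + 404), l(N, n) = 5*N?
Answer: 623926272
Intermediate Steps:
c(u, Z) = -148 (c(u, Z) = 4*(5*(-5) - 1*12) = 4*(-25 - 12) = 4*(-37) = -148)
Y = 84992 (Y = (148 + 184)*(-148 + 404) = 332*256 = 84992)
Y*7341 = 84992*7341 = 623926272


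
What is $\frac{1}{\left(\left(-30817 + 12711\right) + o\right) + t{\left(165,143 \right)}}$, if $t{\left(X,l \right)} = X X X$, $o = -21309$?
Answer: $\frac{1}{4452710} \approx 2.2458 \cdot 10^{-7}$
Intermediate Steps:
$t{\left(X,l \right)} = X^{3}$ ($t{\left(X,l \right)} = X^{2} X = X^{3}$)
$\frac{1}{\left(\left(-30817 + 12711\right) + o\right) + t{\left(165,143 \right)}} = \frac{1}{\left(\left(-30817 + 12711\right) - 21309\right) + 165^{3}} = \frac{1}{\left(-18106 - 21309\right) + 4492125} = \frac{1}{-39415 + 4492125} = \frac{1}{4452710}$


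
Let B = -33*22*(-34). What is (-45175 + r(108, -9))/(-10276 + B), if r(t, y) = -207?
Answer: -22691/7204 ≈ -3.1498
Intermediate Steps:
B = 24684 (B = -726*(-34) = 24684)
(-45175 + r(108, -9))/(-10276 + B) = (-45175 - 207)/(-10276 + 24684) = -45382/14408 = -45382*1/14408 = -22691/7204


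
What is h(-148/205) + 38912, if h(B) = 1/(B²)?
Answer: 852370473/21904 ≈ 38914.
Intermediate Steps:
h(B) = B⁻²
h(-148/205) + 38912 = (-148/205)⁻² + 38912 = 42025/21904 + 38912 = 852370473/21904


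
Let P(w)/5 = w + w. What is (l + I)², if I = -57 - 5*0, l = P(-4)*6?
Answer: 88209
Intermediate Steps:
P(w) = 10*w (P(w) = 5*(w + w) = 5*(2*w) = 10*w)
l = -240 (l = (10*(-4))*6 = -40*6 = -240)
I = -57 (I = -57 - 1*0 = -57 + 0 = -57)
(l + I)² = (-240 - 57)² = (-297)² = 88209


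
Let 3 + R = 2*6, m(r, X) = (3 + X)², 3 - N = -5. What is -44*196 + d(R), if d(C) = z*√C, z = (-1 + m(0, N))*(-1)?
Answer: -8984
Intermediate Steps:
N = 8 (N = 3 - 1*(-5) = 3 + 5 = 8)
R = 9 (R = -3 + 2*6 = -3 + 12 = 9)
z = -120 (z = (-1 + (3 + 8)²)*(-1) = (-1 + 11²)*(-1) = (-1 + 121)*(-1) = 120*(-1) = -120)
d(C) = -120*√C
-44*196 + d(R) = -44*196 - 120*√9 = -8624 - 120*3 = -8624 - 360 = -8984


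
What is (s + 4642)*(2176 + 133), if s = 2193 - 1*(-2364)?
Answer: 21240491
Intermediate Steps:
s = 4557 (s = 2193 + 2364 = 4557)
(s + 4642)*(2176 + 133) = (4557 + 4642)*(2176 + 133) = 9199*2309 = 21240491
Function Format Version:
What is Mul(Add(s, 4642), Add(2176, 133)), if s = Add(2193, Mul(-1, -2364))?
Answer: 21240491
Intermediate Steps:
s = 4557 (s = Add(2193, 2364) = 4557)
Mul(Add(s, 4642), Add(2176, 133)) = Mul(Add(4557, 4642), Add(2176, 133)) = Mul(9199, 2309) = 21240491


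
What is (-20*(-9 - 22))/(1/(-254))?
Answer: -157480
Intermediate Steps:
(-20*(-9 - 22))/(1/(-254)) = (-20*(-31))/(-1/254) = 620*(-254) = -157480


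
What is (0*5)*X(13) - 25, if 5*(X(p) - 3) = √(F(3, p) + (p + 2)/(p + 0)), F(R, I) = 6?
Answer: -25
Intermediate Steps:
X(p) = 3 + √(6 + (2 + p)/p)/5 (X(p) = 3 + √(6 + (p + 2)/(p + 0))/5 = 3 + √(6 + (2 + p)/p)/5)
(0*5)*X(13) - 25 = (0*5)*(3 + √(7 + 2/13)/5) - 25 = 0*(3 + √(7 + 2*(1/13))/5) - 25 = 0*(3 + √(7 + 2/13)/5) - 25 = 0*(3 + √(93/13)/5) - 25 = 0*(3 + (√1209/13)/5) - 25 = 0*(3 + √1209/65) - 25 = 0 - 25 = -25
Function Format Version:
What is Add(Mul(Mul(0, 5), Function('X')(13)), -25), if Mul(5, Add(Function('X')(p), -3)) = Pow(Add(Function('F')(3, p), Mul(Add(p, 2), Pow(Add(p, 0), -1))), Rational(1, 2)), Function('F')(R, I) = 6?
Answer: -25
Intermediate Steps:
Function('X')(p) = Add(3, Mul(Rational(1, 5), Pow(Add(6, Mul(Pow(p, -1), Add(2, p))), Rational(1, 2)))) (Function('X')(p) = Add(3, Mul(Rational(1, 5), Pow(Add(6, Mul(Add(p, 2), Pow(Add(p, 0), -1))), Rational(1, 2)))) = Add(3, Mul(Rational(1, 5), Pow(Add(6, Mul(Add(2, p), Pow(p, -1))), Rational(1, 2)))) = Add(3, Mul(Rational(1, 5), Pow(Add(6, Mul(Pow(p, -1), Add(2, p))), Rational(1, 2)))))
Add(Mul(Mul(0, 5), Function('X')(13)), -25) = Add(Mul(Mul(0, 5), Add(3, Mul(Rational(1, 5), Pow(Add(7, Mul(2, Pow(13, -1))), Rational(1, 2))))), -25) = Add(Mul(0, Add(3, Mul(Rational(1, 5), Pow(Add(7, Mul(2, Rational(1, 13))), Rational(1, 2))))), -25) = Add(Mul(0, Add(3, Mul(Rational(1, 5), Pow(Add(7, Rational(2, 13)), Rational(1, 2))))), -25) = Add(Mul(0, Add(3, Mul(Rational(1, 5), Pow(Rational(93, 13), Rational(1, 2))))), -25) = Add(Mul(0, Add(3, Mul(Rational(1, 5), Mul(Rational(1, 13), Pow(1209, Rational(1, 2)))))), -25) = Add(Mul(0, Add(3, Mul(Rational(1, 65), Pow(1209, Rational(1, 2))))), -25) = Add(0, -25) = -25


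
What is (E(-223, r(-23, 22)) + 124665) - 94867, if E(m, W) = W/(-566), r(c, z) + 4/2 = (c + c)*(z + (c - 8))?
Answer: 8432628/283 ≈ 29797.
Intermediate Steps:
r(c, z) = -2 + 2*c*(-8 + c + z) (r(c, z) = -2 + (c + c)*(z + (c - 8)) = -2 + (2*c)*(z + (-8 + c)) = -2 + (2*c)*(-8 + c + z) = -2 + 2*c*(-8 + c + z))
E(m, W) = -W/566 (E(m, W) = W*(-1/566) = -W/566)
(E(-223, r(-23, 22)) + 124665) - 94867 = (-(-2 - 16*(-23) + 2*(-23)**2 + 2*(-23)*22)/566 + 124665) - 94867 = (-(-2 + 368 + 2*529 - 1012)/566 + 124665) - 94867 = (-(-2 + 368 + 1058 - 1012)/566 + 124665) - 94867 = (-1/566*412 + 124665) - 94867 = (-206/283 + 124665) - 94867 = 35279989/283 - 94867 = 8432628/283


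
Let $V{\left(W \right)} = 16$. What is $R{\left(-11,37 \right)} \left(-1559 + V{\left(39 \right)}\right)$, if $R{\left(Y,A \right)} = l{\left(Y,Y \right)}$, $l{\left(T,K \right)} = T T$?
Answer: $-186703$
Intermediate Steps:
$l{\left(T,K \right)} = T^{2}$
$R{\left(Y,A \right)} = Y^{2}$
$R{\left(-11,37 \right)} \left(-1559 + V{\left(39 \right)}\right) = \left(-11\right)^{2} \left(-1559 + 16\right) = 121 \left(-1543\right) = -186703$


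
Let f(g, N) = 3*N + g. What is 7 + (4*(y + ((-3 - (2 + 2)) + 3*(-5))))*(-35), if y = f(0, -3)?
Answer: 4347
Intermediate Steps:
f(g, N) = g + 3*N
y = -9 (y = 0 + 3*(-3) = 0 - 9 = -9)
7 + (4*(y + ((-3 - (2 + 2)) + 3*(-5))))*(-35) = 7 + (4*(-9 + ((-3 - (2 + 2)) + 3*(-5))))*(-35) = 7 + (4*(-9 + ((-3 - 1*4) - 15)))*(-35) = 7 + (4*(-9 + ((-3 - 4) - 15)))*(-35) = 7 + (4*(-9 + (-7 - 15)))*(-35) = 7 + (4*(-9 - 22))*(-35) = 7 + (4*(-31))*(-35) = 7 - 124*(-35) = 7 + 4340 = 4347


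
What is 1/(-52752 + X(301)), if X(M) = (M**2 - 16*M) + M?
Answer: 1/33334 ≈ 2.9999e-5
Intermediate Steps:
X(M) = M**2 - 15*M
1/(-52752 + X(301)) = 1/(-52752 + 301*(-15 + 301)) = 1/(-52752 + 301*286) = 1/(-52752 + 86086) = 1/33334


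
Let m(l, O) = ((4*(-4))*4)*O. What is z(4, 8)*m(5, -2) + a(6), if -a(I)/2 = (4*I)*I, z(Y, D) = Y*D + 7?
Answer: 4704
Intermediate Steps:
z(Y, D) = 7 + D*Y (z(Y, D) = D*Y + 7 = 7 + D*Y)
a(I) = -8*I² (a(I) = -2*4*I*I = -8*I²)
m(l, O) = -64*O (m(l, O) = (-16*4)*O = -64*O)
z(4, 8)*m(5, -2) + a(6) = (7 + 8*4)*(-64*(-2)) - 8*6² = (7 + 32)*128 - 8*36 = 39*128 - 288 = 4992 - 288 = 4704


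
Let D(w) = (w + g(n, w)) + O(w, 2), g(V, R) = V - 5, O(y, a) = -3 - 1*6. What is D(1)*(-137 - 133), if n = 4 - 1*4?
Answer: 3510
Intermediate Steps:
O(y, a) = -9 (O(y, a) = -3 - 6 = -9)
n = 0 (n = 4 - 4 = 0)
g(V, R) = -5 + V
D(w) = -14 + w (D(w) = (w + (-5 + 0)) - 9 = (w - 5) - 9 = (-5 + w) - 9 = -14 + w)
D(1)*(-137 - 133) = (-14 + 1)*(-137 - 133) = -13*(-270) = 3510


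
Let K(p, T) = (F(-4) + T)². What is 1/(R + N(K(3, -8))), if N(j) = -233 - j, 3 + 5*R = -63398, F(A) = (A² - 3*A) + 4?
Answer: -5/67446 ≈ -7.4133e-5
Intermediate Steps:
F(A) = 4 + A² - 3*A
R = -63401/5 (R = -⅗ + (⅕)*(-63398) = -⅗ - 63398/5 = -63401/5 ≈ -12680.)
K(p, T) = (32 + T)² (K(p, T) = ((4 + (-4)² - 3*(-4)) + T)² = ((4 + 16 + 12) + T)² = (32 + T)²)
1/(R + N(K(3, -8))) = 1/(-63401/5 + (-233 - (32 - 8)²)) = 1/(-63401/5 + (-233 - 1*24²)) = 1/(-63401/5 + (-233 - 1*576)) = 1/(-63401/5 + (-233 - 576)) = 1/(-63401/5 - 809) = 1/(-67446/5) = -5/67446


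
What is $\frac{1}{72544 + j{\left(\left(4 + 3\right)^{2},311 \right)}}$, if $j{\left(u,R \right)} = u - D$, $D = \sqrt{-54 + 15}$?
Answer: $\frac{72593}{5269743688} + \frac{i \sqrt{39}}{5269743688} \approx 1.3775 \cdot 10^{-5} + 1.1851 \cdot 10^{-9} i$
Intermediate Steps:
$D = i \sqrt{39}$ ($D = \sqrt{-39} = i \sqrt{39} \approx 6.245 i$)
$j{\left(u,R \right)} = u - i \sqrt{39}$
$\frac{1}{72544 + j{\left(\left(4 + 3\right)^{2},311 \right)}} = \frac{1}{72544 + \left(\left(4 + 3\right)^{2} - i \sqrt{39}\right)} = \frac{1}{72544 + \left(7^{2} - i \sqrt{39}\right)} = \frac{1}{72544 + \left(49 - i \sqrt{39}\right)} = \frac{1}{72593 - i \sqrt{39}}$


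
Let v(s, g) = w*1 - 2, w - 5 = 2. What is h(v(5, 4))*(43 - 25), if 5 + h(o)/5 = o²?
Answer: 1800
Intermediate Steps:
w = 7 (w = 5 + 2 = 7)
v(s, g) = 5 (v(s, g) = 7*1 - 2 = 7 - 2 = 5)
h(o) = -25 + 5*o²
h(v(5, 4))*(43 - 25) = (-25 + 5*5²)*(43 - 25) = (-25 + 5*25)*18 = (-25 + 125)*18 = 100*18 = 1800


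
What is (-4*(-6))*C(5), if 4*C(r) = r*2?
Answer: 60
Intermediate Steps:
C(r) = r/2 (C(r) = (r*2)/4 = (2*r)/4 = r/2)
(-4*(-6))*C(5) = (-4*(-6))*((1/2)*5) = 24*(5/2) = 60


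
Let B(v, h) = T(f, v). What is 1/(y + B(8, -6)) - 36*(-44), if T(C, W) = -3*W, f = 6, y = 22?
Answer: 3167/2 ≈ 1583.5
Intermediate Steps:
B(v, h) = -3*v
1/(y + B(8, -6)) - 36*(-44) = 1/(22 - 3*8) - 36*(-44) = 1/(22 - 24) + 1584 = 1/(-2) + 1584 = -½ + 1584 = 3167/2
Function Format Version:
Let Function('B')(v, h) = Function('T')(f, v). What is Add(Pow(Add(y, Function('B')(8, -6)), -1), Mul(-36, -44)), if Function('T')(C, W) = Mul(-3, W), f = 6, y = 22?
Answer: Rational(3167, 2) ≈ 1583.5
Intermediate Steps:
Function('B')(v, h) = Mul(-3, v)
Add(Pow(Add(y, Function('B')(8, -6)), -1), Mul(-36, -44)) = Add(Pow(Add(22, Mul(-3, 8)), -1), Mul(-36, -44)) = Add(Pow(Add(22, -24), -1), 1584) = Add(Pow(-2, -1), 1584) = Add(Rational(-1, 2), 1584) = Rational(3167, 2)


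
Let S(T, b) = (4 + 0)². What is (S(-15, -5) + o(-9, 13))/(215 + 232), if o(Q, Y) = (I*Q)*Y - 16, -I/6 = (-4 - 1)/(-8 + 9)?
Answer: -1170/149 ≈ -7.8523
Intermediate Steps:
I = 30 (I = -6*(-4 - 1)/(-8 + 9) = -(-30)/1 = -(-30) = -6*(-5) = 30)
S(T, b) = 16 (S(T, b) = 4² = 16)
o(Q, Y) = -16 + 30*Q*Y (o(Q, Y) = (30*Q)*Y - 16 = 30*Q*Y - 16 = -16 + 30*Q*Y)
(S(-15, -5) + o(-9, 13))/(215 + 232) = (16 + (-16 + 30*(-9)*13))/(215 + 232) = (16 + (-16 - 3510))/447 = (16 - 3526)*(1/447) = -3510*1/447 = -1170/149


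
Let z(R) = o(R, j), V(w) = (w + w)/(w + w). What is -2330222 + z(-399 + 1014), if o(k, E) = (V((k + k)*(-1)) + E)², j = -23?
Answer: -2329738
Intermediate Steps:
V(w) = 1 (V(w) = (2*w)/((2*w)) = (2*w)*(1/(2*w)) = 1)
o(k, E) = (1 + E)²
z(R) = 484 (z(R) = (1 - 23)² = (-22)² = 484)
-2330222 + z(-399 + 1014) = -2330222 + 484 = -2329738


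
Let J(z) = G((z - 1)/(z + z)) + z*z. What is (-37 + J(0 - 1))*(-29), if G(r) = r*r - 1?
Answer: 1044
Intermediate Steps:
G(r) = -1 + r² (G(r) = r² - 1 = -1 + r²)
J(z) = -1 + z² + (-1 + z)²/(4*z²) (J(z) = (-1 + ((z - 1)/(z + z))²) + z*z = (-1 + ((-1 + z)/((2*z)))²) + z² = (-1 + ((-1 + z)*(1/(2*z)))²) + z² = (-1 + ((-1 + z)/(2*z))²) + z² = (-1 + (-1 + z)²/(4*z²)) + z² = -1 + z² + (-1 + z)²/(4*z²))
(-37 + J(0 - 1))*(-29) = (-37 + (-1 + (0 - 1)² + (-1 + (0 - 1))²/(4*(0 - 1)²)))*(-29) = (-37 + (-1 + (-1)² + (¼)*(-1 - 1)²/(-1)²))*(-29) = (-37 + (-1 + 1 + (¼)*1*(-2)²))*(-29) = (-37 + (-1 + 1 + (¼)*1*4))*(-29) = (-37 + (-1 + 1 + 1))*(-29) = (-37 + 1)*(-29) = -36*(-29) = 1044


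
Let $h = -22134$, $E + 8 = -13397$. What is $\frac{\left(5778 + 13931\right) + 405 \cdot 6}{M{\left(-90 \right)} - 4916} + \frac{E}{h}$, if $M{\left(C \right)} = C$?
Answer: $- \frac{15104257}{3957243} \approx -3.8169$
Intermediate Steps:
$E = -13405$ ($E = -8 - 13397 = -13405$)
$\frac{\left(5778 + 13931\right) + 405 \cdot 6}{M{\left(-90 \right)} - 4916} + \frac{E}{h} = \frac{\left(5778 + 13931\right) + 405 \cdot 6}{-90 - 4916} - \frac{13405}{-22134} = \frac{19709 + 2430}{-90 - 4916} - - \frac{1915}{3162} = \frac{22139}{-5006} + \frac{1915}{3162} = 22139 \left(- \frac{1}{5006}\right) + \frac{1915}{3162} = - \frac{22139}{5006} + \frac{1915}{3162} = - \frac{15104257}{3957243}$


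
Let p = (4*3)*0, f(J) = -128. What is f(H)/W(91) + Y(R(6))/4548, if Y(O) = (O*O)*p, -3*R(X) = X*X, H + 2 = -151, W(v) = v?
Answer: -128/91 ≈ -1.4066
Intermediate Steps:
H = -153 (H = -2 - 151 = -153)
R(X) = -X²/3 (R(X) = -X*X/3 = -X²/3)
p = 0 (p = 12*0 = 0)
Y(O) = 0 (Y(O) = (O*O)*0 = O²*0 = 0)
f(H)/W(91) + Y(R(6))/4548 = -128/91 + 0/4548 = -128*1/91 + 0*(1/4548) = -128/91 + 0 = -128/91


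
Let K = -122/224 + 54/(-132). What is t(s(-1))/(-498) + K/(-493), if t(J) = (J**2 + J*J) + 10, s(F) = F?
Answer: -1117227/50412208 ≈ -0.022162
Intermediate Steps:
K = -1175/1232 (K = -122*1/224 + 54*(-1/132) = -61/112 - 9/22 = -1175/1232 ≈ -0.95373)
t(J) = 10 + 2*J**2 (t(J) = (J**2 + J**2) + 10 = 2*J**2 + 10 = 10 + 2*J**2)
t(s(-1))/(-498) + K/(-493) = (10 + 2*(-1)**2)/(-498) - 1175/1232/(-493) = (10 + 2*1)*(-1/498) - 1175/1232*(-1/493) = (10 + 2)*(-1/498) + 1175/607376 = 12*(-1/498) + 1175/607376 = -2/83 + 1175/607376 = -1117227/50412208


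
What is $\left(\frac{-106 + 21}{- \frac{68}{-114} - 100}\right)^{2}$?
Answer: $\frac{23474025}{32103556} \approx 0.7312$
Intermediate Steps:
$\left(\frac{-106 + 21}{- \frac{68}{-114} - 100}\right)^{2} = \left(- \frac{85}{\left(-68\right) \left(- \frac{1}{114}\right) - 100}\right)^{2} = \left(- \frac{85}{\frac{34}{57} - 100}\right)^{2} = \left(- \frac{85}{- \frac{5666}{57}}\right)^{2} = \left(\left(-85\right) \left(- \frac{57}{5666}\right)\right)^{2} = \left(\frac{4845}{5666}\right)^{2} = \frac{23474025}{32103556}$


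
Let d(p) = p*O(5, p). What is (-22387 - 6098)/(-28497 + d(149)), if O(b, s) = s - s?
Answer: 9495/9499 ≈ 0.99958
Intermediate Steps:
O(b, s) = 0
d(p) = 0 (d(p) = p*0 = 0)
(-22387 - 6098)/(-28497 + d(149)) = (-22387 - 6098)/(-28497 + 0) = -28485/(-28497) = -28485*(-1/28497) = 9495/9499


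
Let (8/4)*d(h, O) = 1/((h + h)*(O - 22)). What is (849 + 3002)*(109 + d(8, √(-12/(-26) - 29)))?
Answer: 44749116779/106608 - 3851*I*√4823/213216 ≈ 4.1975e+5 - 1.2543*I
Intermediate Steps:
d(h, O) = 1/(4*h*(-22 + O)) (d(h, O) = 1/(2*(((h + h)*(O - 22)))) = 1/(2*(((2*h)*(-22 + O)))) = 1/(2*((2*h*(-22 + O)))) = (1/(2*h*(-22 + O)))/2 = 1/(4*h*(-22 + O)))
(849 + 3002)*(109 + d(8, √(-12/(-26) - 29))) = (849 + 3002)*(109 + (¼)/(8*(-22 + √(-12/(-26) - 29)))) = 3851*(109 + (¼)*(⅛)/(-22 + √(-12*(-1/26) - 29))) = 3851*(109 + (¼)*(⅛)/(-22 + √(6/13 - 29))) = 3851*(109 + (¼)*(⅛)/(-22 + √(-371/13))) = 3851*(109 + (¼)*(⅛)/(-22 + I*√4823/13)) = 3851*(109 + 1/(32*(-22 + I*√4823/13))) = 419759 + 3851/(32*(-22 + I*√4823/13))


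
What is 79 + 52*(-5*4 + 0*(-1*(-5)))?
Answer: -961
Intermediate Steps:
79 + 52*(-5*4 + 0*(-1*(-5))) = 79 + 52*(-20 + 0*5) = 79 + 52*(-20 + 0) = 79 + 52*(-20) = 79 - 1040 = -961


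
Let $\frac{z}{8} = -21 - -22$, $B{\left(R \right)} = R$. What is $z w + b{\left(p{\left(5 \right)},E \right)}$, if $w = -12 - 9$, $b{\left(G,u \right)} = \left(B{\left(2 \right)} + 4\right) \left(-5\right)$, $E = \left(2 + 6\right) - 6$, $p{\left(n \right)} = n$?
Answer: $-198$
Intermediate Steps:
$z = 8$ ($z = 8 \left(-21 - -22\right) = 8 \left(-21 + 22\right) = 8 \cdot 1 = 8$)
$E = 2$ ($E = 8 - 6 = 2$)
$b{\left(G,u \right)} = -30$ ($b{\left(G,u \right)} = \left(2 + 4\right) \left(-5\right) = 6 \left(-5\right) = -30$)
$w = -21$
$z w + b{\left(p{\left(5 \right)},E \right)} = 8 \left(-21\right) - 30 = -168 - 30 = -198$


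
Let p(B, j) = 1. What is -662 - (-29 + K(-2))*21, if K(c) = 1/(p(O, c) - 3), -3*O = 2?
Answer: -85/2 ≈ -42.500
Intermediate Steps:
O = -2/3 (O = -1/3*2 = -2/3 ≈ -0.66667)
K(c) = -1/2 (K(c) = 1/(1 - 3) = 1/(-2) = -1/2)
-662 - (-29 + K(-2))*21 = -662 - (-29 - 1/2)*21 = -662 - (-59)*21/2 = -662 - 1*(-1239/2) = -662 + 1239/2 = -85/2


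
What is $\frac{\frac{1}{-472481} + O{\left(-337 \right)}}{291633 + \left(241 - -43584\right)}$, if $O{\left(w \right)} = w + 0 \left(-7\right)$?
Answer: $- \frac{79613049}{79248765649} \approx -0.0010046$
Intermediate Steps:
$O{\left(w \right)} = w$ ($O{\left(w \right)} = w + 0 = w$)
$\frac{\frac{1}{-472481} + O{\left(-337 \right)}}{291633 + \left(241 - -43584\right)} = \frac{\frac{1}{-472481} - 337}{291633 + \left(241 - -43584\right)} = \frac{- \frac{1}{472481} - 337}{291633 + \left(241 + 43584\right)} = - \frac{159226098}{472481 \left(291633 + 43825\right)} = - \frac{159226098}{472481 \cdot 335458} = \left(- \frac{159226098}{472481}\right) \frac{1}{335458} = - \frac{79613049}{79248765649}$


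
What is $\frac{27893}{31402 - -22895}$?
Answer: $\frac{27893}{54297} \approx 0.51371$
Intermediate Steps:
$\frac{27893}{31402 - -22895} = \frac{27893}{31402 + 22895} = \frac{27893}{54297}$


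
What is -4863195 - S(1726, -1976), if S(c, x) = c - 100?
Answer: -4864821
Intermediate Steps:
S(c, x) = -100 + c
-4863195 - S(1726, -1976) = -4863195 - (-100 + 1726) = -4863195 - 1*1626 = -4863195 - 1626 = -4864821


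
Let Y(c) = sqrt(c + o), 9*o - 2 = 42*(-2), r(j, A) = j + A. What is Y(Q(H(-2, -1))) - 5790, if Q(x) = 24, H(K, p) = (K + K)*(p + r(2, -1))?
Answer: -5790 + sqrt(134)/3 ≈ -5786.1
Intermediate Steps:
r(j, A) = A + j
H(K, p) = 2*K*(1 + p) (H(K, p) = (K + K)*(p + (-1 + 2)) = (2*K)*(p + 1) = (2*K)*(1 + p) = 2*K*(1 + p))
o = -82/9 (o = 2/9 + (42*(-2))/9 = 2/9 + (1/9)*(-84) = 2/9 - 28/3 = -82/9 ≈ -9.1111)
Y(c) = sqrt(-82/9 + c) (Y(c) = sqrt(c - 82/9) = sqrt(-82/9 + c))
Y(Q(H(-2, -1))) - 5790 = sqrt(-82 + 9*24)/3 - 5790 = sqrt(-82 + 216)/3 - 5790 = sqrt(134)/3 - 5790 = -5790 + sqrt(134)/3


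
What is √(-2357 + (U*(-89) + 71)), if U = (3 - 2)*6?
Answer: 2*I*√705 ≈ 53.104*I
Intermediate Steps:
U = 6 (U = 1*6 = 6)
√(-2357 + (U*(-89) + 71)) = √(-2357 + (6*(-89) + 71)) = √(-2357 + (-534 + 71)) = √(-2357 - 463) = √(-2820) = 2*I*√705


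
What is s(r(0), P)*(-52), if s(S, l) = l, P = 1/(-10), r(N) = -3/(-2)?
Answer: 26/5 ≈ 5.2000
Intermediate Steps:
r(N) = 3/2 (r(N) = -3*(-½) = 3/2)
P = -⅒ ≈ -0.10000
s(r(0), P)*(-52) = -⅒*(-52) = 26/5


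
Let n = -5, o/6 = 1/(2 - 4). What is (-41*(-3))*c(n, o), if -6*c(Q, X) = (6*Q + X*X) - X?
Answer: 369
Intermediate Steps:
o = -3 (o = 6/(2 - 4) = 6/(-2) = 6*(-1/2) = -3)
c(Q, X) = -Q - X**2/6 + X/6 (c(Q, X) = -((6*Q + X*X) - X)/6 = -((6*Q + X**2) - X)/6 = -((X**2 + 6*Q) - X)/6 = -(X**2 - X + 6*Q)/6 = -Q - X**2/6 + X/6)
(-41*(-3))*c(n, o) = (-41*(-3))*(-1*(-5) - 1/6*(-3)**2 + (1/6)*(-3)) = 123*(5 - 1/6*9 - 1/2) = 123*(5 - 3/2 - 1/2) = 123*3 = 369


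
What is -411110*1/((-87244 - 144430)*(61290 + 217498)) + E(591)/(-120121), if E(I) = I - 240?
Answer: -11310490438001/3879183436552276 ≈ -0.0029157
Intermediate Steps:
E(I) = -240 + I
-411110*1/((-87244 - 144430)*(61290 + 217498)) + E(591)/(-120121) = -411110*1/((-87244 - 144430)*(61290 + 217498)) + (-240 + 591)/(-120121) = -411110/(278788*(-231674)) + 351*(-1/120121) = -411110/(-64587931112) - 351/120121 = -411110*(-1/64587931112) - 351/120121 = 205555/32293965556 - 351/120121 = -11310490438001/3879183436552276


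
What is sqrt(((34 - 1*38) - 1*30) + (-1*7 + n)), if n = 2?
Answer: I*sqrt(39) ≈ 6.245*I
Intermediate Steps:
sqrt(((34 - 1*38) - 1*30) + (-1*7 + n)) = sqrt(((34 - 1*38) - 1*30) + (-1*7 + 2)) = sqrt(((34 - 38) - 30) + (-7 + 2)) = sqrt((-4 - 30) - 5) = sqrt(-34 - 5) = sqrt(-39) = I*sqrt(39)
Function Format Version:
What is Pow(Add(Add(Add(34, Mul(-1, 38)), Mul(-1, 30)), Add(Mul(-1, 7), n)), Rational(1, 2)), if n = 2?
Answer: Mul(I, Pow(39, Rational(1, 2))) ≈ Mul(6.2450, I)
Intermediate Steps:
Pow(Add(Add(Add(34, Mul(-1, 38)), Mul(-1, 30)), Add(Mul(-1, 7), n)), Rational(1, 2)) = Pow(Add(Add(Add(34, Mul(-1, 38)), Mul(-1, 30)), Add(Mul(-1, 7), 2)), Rational(1, 2)) = Pow(Add(Add(Add(34, -38), -30), Add(-7, 2)), Rational(1, 2)) = Pow(Add(Add(-4, -30), -5), Rational(1, 2)) = Pow(Add(-34, -5), Rational(1, 2)) = Pow(-39, Rational(1, 2)) = Mul(I, Pow(39, Rational(1, 2)))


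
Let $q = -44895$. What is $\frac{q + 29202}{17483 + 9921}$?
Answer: $- \frac{15693}{27404} \approx -0.57265$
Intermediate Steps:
$\frac{q + 29202}{17483 + 9921} = \frac{-44895 + 29202}{17483 + 9921} = - \frac{15693}{27404}$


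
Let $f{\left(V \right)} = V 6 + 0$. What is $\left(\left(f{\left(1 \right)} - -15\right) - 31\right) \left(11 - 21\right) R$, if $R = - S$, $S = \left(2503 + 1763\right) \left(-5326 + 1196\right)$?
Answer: $1761858000$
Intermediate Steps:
$f{\left(V \right)} = 6 V$ ($f{\left(V \right)} = 6 V + 0 = 6 V$)
$S = -17618580$ ($S = 4266 \left(-4130\right) = -17618580$)
$R = 17618580$ ($R = \left(-1\right) \left(-17618580\right) = 17618580$)
$\left(\left(f{\left(1 \right)} - -15\right) - 31\right) \left(11 - 21\right) R = \left(\left(6 \cdot 1 - -15\right) - 31\right) \left(11 - 21\right) 17618580 = \left(\left(6 + 15\right) - 31\right) \left(-10\right) 17618580 = \left(21 - 31\right) \left(-10\right) 17618580 = \left(-10\right) \left(-10\right) 17618580 = 100 \cdot 17618580 = 1761858000$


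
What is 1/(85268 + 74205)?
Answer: 1/159473 ≈ 6.2707e-6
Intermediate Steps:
1/(85268 + 74205) = 1/159473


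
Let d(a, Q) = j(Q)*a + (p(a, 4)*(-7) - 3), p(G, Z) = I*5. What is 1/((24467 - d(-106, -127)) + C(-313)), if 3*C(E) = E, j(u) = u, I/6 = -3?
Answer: 3/30821 ≈ 9.7336e-5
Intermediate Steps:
I = -18 (I = 6*(-3) = -18)
p(G, Z) = -90 (p(G, Z) = -18*5 = -90)
C(E) = E/3
d(a, Q) = 627 + Q*a (d(a, Q) = Q*a + (-90*(-7) - 3) = Q*a + (630 - 3) = Q*a + 627 = 627 + Q*a)
1/((24467 - d(-106, -127)) + C(-313)) = 1/((24467 - (627 - 127*(-106))) + (1/3)*(-313)) = 1/((24467 - (627 + 13462)) - 313/3) = 1/((24467 - 1*14089) - 313/3) = 1/((24467 - 14089) - 313/3) = 1/(10378 - 313/3) = 1/(30821/3) = 3/30821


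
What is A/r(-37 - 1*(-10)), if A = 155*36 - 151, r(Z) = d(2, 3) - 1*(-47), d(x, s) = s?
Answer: 5429/50 ≈ 108.58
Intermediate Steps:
r(Z) = 50 (r(Z) = 3 - 1*(-47) = 3 + 47 = 50)
A = 5429 (A = 5580 - 151 = 5429)
A/r(-37 - 1*(-10)) = 5429/50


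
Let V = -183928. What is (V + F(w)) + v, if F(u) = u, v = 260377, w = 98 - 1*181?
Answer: 76366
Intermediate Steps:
w = -83 (w = 98 - 181 = -83)
(V + F(w)) + v = (-183928 - 83) + 260377 = -184011 + 260377 = 76366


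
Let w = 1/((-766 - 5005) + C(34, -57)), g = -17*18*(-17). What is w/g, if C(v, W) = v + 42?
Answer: -1/29625390 ≈ -3.3755e-8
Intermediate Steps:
C(v, W) = 42 + v
g = 5202 (g = -306*(-17) = 5202)
w = -1/5695 (w = 1/((-766 - 5005) + (42 + 34)) = 1/(-5771 + 76) = 1/(-5695) = -1/5695 ≈ -0.00017559)
w/g = -1/5695/5202 = -1/5695*1/5202 = -1/29625390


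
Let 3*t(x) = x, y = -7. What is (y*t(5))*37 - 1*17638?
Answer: -54209/3 ≈ -18070.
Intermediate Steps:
t(x) = x/3
(y*t(5))*37 - 1*17638 = -7*5/3*37 - 1*17638 = -7*5/3*37 - 17638 = -35/3*37 - 17638 = -1295/3 - 17638 = -54209/3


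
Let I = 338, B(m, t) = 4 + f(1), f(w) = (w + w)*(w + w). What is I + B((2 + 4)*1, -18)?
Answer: 346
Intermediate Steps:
f(w) = 4*w**2 (f(w) = (2*w)*(2*w) = 4*w**2)
B(m, t) = 8 (B(m, t) = 4 + 4*1**2 = 4 + 4*1 = 4 + 4 = 8)
I + B((2 + 4)*1, -18) = 338 + 8 = 346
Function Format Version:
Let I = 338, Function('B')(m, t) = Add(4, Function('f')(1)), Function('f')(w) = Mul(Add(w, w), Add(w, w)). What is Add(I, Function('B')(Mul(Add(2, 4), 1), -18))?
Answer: 346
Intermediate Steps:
Function('f')(w) = Mul(4, Pow(w, 2)) (Function('f')(w) = Mul(Mul(2, w), Mul(2, w)) = Mul(4, Pow(w, 2)))
Function('B')(m, t) = 8 (Function('B')(m, t) = Add(4, Mul(4, Pow(1, 2))) = Add(4, Mul(4, 1)) = Add(4, 4) = 8)
Add(I, Function('B')(Mul(Add(2, 4), 1), -18)) = Add(338, 8) = 346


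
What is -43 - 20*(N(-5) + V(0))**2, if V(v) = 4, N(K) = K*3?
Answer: -2463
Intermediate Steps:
N(K) = 3*K
-43 - 20*(N(-5) + V(0))**2 = -43 - 20*(3*(-5) + 4)**2 = -43 - 20*(-15 + 4)**2 = -43 - 20*(-11)**2 = -43 - 20*121 = -43 - 2420 = -2463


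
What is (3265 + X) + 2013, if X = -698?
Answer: 4580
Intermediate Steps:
(3265 + X) + 2013 = (3265 - 698) + 2013 = 2567 + 2013 = 4580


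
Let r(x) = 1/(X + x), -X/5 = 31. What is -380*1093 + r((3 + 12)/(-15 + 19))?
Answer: -251280704/605 ≈ -4.1534e+5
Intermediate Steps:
X = -155 (X = -5*31 = -155)
r(x) = 1/(-155 + x)
-380*1093 + r((3 + 12)/(-15 + 19)) = -380*1093 + 1/(-155 + (3 + 12)/(-15 + 19)) = -415340 + 1/(-155 + 15/4) = -415340 + 1/(-605/4) = -415340 - 4/605 = -251280704/605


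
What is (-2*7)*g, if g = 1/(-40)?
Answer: 7/20 ≈ 0.35000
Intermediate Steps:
g = -1/40 ≈ -0.025000
(-2*7)*g = -2*7*(-1/40) = -14*(-1/40) = 7/20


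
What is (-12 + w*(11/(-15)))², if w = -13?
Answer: 1369/225 ≈ 6.0844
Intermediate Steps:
(-12 + w*(11/(-15)))² = (-12 - 143/(-15))² = (-12 - 143*(-1)/15)² = (-12 - 13*(-11/15))² = (-12 + 143/15)² = (-37/15)² = 1369/225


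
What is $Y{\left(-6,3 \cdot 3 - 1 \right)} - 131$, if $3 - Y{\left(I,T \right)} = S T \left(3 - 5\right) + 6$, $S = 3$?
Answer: $-86$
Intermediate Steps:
$Y{\left(I,T \right)} = -3 + 6 T$ ($Y{\left(I,T \right)} = 3 - \left(3 T \left(3 - 5\right) + 6\right) = 3 - \left(3 T \left(-2\right) + 6\right) = 3 - \left(3 \left(- 2 T\right) + 6\right) = 3 - \left(- 6 T + 6\right) = 3 - \left(6 - 6 T\right) = 3 + \left(-6 + 6 T\right) = -3 + 6 T$)
$Y{\left(-6,3 \cdot 3 - 1 \right)} - 131 = \left(-3 + 6 \left(3 \cdot 3 - 1\right)\right) - 131 = \left(-3 + 6 \left(9 - 1\right)\right) - 131 = \left(-3 + 6 \cdot 8\right) - 131 = \left(-3 + 48\right) - 131 = 45 - 131 = -86$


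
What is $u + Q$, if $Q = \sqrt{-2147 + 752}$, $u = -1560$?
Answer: $-1560 + 3 i \sqrt{155} \approx -1560.0 + 37.35 i$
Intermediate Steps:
$Q = 3 i \sqrt{155}$ ($Q = \sqrt{-1395} = 3 i \sqrt{155} \approx 37.35 i$)
$u + Q = -1560 + 3 i \sqrt{155}$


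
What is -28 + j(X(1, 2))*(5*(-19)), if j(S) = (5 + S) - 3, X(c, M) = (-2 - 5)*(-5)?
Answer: -3543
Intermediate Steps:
X(c, M) = 35 (X(c, M) = -7*(-5) = 35)
j(S) = 2 + S
-28 + j(X(1, 2))*(5*(-19)) = -28 + (2 + 35)*(5*(-19)) = -28 + 37*(-95) = -28 - 3515 = -3543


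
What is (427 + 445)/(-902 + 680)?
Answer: -436/111 ≈ -3.9279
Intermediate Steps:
(427 + 445)/(-902 + 680) = 872/(-222) = -1/222*872 = -436/111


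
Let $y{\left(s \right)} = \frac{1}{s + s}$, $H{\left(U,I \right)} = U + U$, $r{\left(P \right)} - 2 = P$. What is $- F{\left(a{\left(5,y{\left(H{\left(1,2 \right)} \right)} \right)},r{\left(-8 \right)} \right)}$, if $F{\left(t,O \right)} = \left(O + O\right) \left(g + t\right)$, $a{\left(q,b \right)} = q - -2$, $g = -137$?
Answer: $-1560$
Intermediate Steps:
$r{\left(P \right)} = 2 + P$
$H{\left(U,I \right)} = 2 U$
$y{\left(s \right)} = \frac{1}{2 s}$
$a{\left(q,b \right)} = 2 + q$ ($a{\left(q,b \right)} = q + 2 = 2 + q$)
$F{\left(t,O \right)} = 2 O \left(-137 + t\right)$ ($F{\left(t,O \right)} = \left(O + O\right) \left(-137 + t\right) = 2 O \left(-137 + t\right)$)
$- F{\left(a{\left(5,y{\left(H{\left(1,2 \right)} \right)} \right)},r{\left(-8 \right)} \right)} = - 2 \left(2 - 8\right) \left(-137 + \left(2 + 5\right)\right) = - 2 \left(-6\right) \left(-137 + 7\right) = - 2 \left(-6\right) \left(-130\right) = \left(-1\right) 1560 = -1560$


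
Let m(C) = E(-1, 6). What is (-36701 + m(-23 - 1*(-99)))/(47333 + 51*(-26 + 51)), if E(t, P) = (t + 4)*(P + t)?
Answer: -18343/24304 ≈ -0.75473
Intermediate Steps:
E(t, P) = (4 + t)*(P + t)
m(C) = 15 (m(C) = (-1)² + 4*6 + 4*(-1) + 6*(-1) = 1 + 24 - 4 - 6 = 15)
(-36701 + m(-23 - 1*(-99)))/(47333 + 51*(-26 + 51)) = (-36701 + 15)/(47333 + 51*(-26 + 51)) = -36686/(47333 + 51*25) = -36686/(47333 + 1275) = -36686/48608 = -36686*1/48608 = -18343/24304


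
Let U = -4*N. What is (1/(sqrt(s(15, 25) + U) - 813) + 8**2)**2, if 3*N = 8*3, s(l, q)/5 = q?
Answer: 298148042858849/72792847896 - 14098417*sqrt(93)/72792847896 ≈ 4095.8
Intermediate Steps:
s(l, q) = 5*q
N = 8 (N = (8*3)/3 = (1/3)*24 = 8)
U = -32 (U = -4*8 = -32)
(1/(sqrt(s(15, 25) + U) - 813) + 8**2)**2 = (1/(sqrt(5*25 - 32) - 813) + 8**2)**2 = (1/(sqrt(125 - 32) - 813) + 64)**2 = (1/(sqrt(93) - 813) + 64)**2 = (1/(-813 + sqrt(93)) + 64)**2 = (64 + 1/(-813 + sqrt(93)))**2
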